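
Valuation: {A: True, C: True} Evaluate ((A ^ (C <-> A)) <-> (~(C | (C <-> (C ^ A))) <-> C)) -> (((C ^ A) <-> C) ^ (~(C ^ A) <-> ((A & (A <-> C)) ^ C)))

C <-> A = True <-> True = True
A ^ (C <-> A) = True ^ True = False
C ^ A = True ^ True = False
C <-> (C ^ A) = True <-> False = False
C | (C <-> (C ^ A)) = True | False = True
~(C | (C <-> (C ^ A))) = ~True = False
~(C | (C <-> (C ^ A))) <-> C = False <-> True = False
(A ^ (C <-> A)) <-> (~(C | (C <-> (C ^ A))) <-> C) = False <-> False = True
C ^ A = True ^ True = False
(C ^ A) <-> C = False <-> True = False
C ^ A = True ^ True = False
~(C ^ A) = ~False = True
A <-> C = True <-> True = True
A & (A <-> C) = True & True = True
(A & (A <-> C)) ^ C = True ^ True = False
~(C ^ A) <-> ((A & (A <-> C)) ^ C) = True <-> False = False
((C ^ A) <-> C) ^ (~(C ^ A) <-> ((A & (A <-> C)) ^ C)) = False ^ False = False
((A ^ (C <-> A)) <-> (~(C | (C <-> (C ^ A))) <-> C)) -> (((C ^ A) <-> C) ^ (~(C ^ A) <-> ((A & (A <-> C)) ^ C))) = True -> False = False

False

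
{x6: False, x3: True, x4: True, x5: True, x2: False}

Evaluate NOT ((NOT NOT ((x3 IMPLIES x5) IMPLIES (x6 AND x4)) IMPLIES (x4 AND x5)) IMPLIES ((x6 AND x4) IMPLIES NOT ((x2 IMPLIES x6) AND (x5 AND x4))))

x3 IMPLIES x5 = True IMPLIES True = True
x6 AND x4 = False AND True = False
(x3 IMPLIES x5) IMPLIES (x6 AND x4) = True IMPLIES False = False
NOT ((x3 IMPLIES x5) IMPLIES (x6 AND x4)) = NOT False = True
NOT NOT ((x3 IMPLIES x5) IMPLIES (x6 AND x4)) = NOT True = False
x4 AND x5 = True AND True = True
NOT NOT ((x3 IMPLIES x5) IMPLIES (x6 AND x4)) IMPLIES (x4 AND x5) = False IMPLIES True = True
x6 AND x4 = False AND True = False
x2 IMPLIES x6 = False IMPLIES False = True
x5 AND x4 = True AND True = True
(x2 IMPLIES x6) AND (x5 AND x4) = True AND True = True
NOT ((x2 IMPLIES x6) AND (x5 AND x4)) = NOT True = False
(x6 AND x4) IMPLIES NOT ((x2 IMPLIES x6) AND (x5 AND x4)) = False IMPLIES False = True
(NOT NOT ((x3 IMPLIES x5) IMPLIES (x6 AND x4)) IMPLIES (x4 AND x5)) IMPLIES ((x6 AND x4) IMPLIES NOT ((x2 IMPLIES x6) AND (x5 AND x4))) = True IMPLIES True = True
NOT ((NOT NOT ((x3 IMPLIES x5) IMPLIES (x6 AND x4)) IMPLIES (x4 AND x5)) IMPLIES ((x6 AND x4) IMPLIES NOT ((x2 IMPLIES x6) AND (x5 AND x4)))) = NOT True = False

False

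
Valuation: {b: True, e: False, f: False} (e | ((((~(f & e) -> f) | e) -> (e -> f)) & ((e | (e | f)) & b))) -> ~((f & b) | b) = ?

Substituting b=True, e=False, f=False:
f & e = False & False = False
~(f & e) = ~False = True
~(f & e) -> f = True -> False = False
(~(f & e) -> f) | e = False | False = False
e -> f = False -> False = True
((~(f & e) -> f) | e) -> (e -> f) = False -> True = True
e | f = False | False = False
e | (e | f) = False | False = False
(e | (e | f)) & b = False & True = False
(((~(f & e) -> f) | e) -> (e -> f)) & ((e | (e | f)) & b) = True & False = False
e | ((((~(f & e) -> f) | e) -> (e -> f)) & ((e | (e | f)) & b)) = False | False = False
f & b = False & True = False
(f & b) | b = False | True = True
~((f & b) | b) = ~True = False
(e | ((((~(f & e) -> f) | e) -> (e -> f)) & ((e | (e | f)) & b))) -> ~((f & b) | b) = False -> False = True

True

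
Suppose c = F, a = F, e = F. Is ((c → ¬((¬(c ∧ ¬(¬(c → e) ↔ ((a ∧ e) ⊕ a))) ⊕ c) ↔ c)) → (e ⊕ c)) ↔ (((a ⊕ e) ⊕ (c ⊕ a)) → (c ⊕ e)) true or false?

F

Substituting c=F, a=F, e=F:
c → e = F → F = T
¬(c → e) = ¬T = F
a ∧ e = F ∧ F = F
(a ∧ e) ⊕ a = F ⊕ F = F
¬(c → e) ↔ ((a ∧ e) ⊕ a) = F ↔ F = T
¬(¬(c → e) ↔ ((a ∧ e) ⊕ a)) = ¬T = F
c ∧ ¬(¬(c → e) ↔ ((a ∧ e) ⊕ a)) = F ∧ F = F
¬(c ∧ ¬(¬(c → e) ↔ ((a ∧ e) ⊕ a))) = ¬F = T
¬(c ∧ ¬(¬(c → e) ↔ ((a ∧ e) ⊕ a))) ⊕ c = T ⊕ F = T
(¬(c ∧ ¬(¬(c → e) ↔ ((a ∧ e) ⊕ a))) ⊕ c) ↔ c = T ↔ F = F
¬((¬(c ∧ ¬(¬(c → e) ↔ ((a ∧ e) ⊕ a))) ⊕ c) ↔ c) = ¬F = T
c → ¬((¬(c ∧ ¬(¬(c → e) ↔ ((a ∧ e) ⊕ a))) ⊕ c) ↔ c) = F → T = T
e ⊕ c = F ⊕ F = F
(c → ¬((¬(c ∧ ¬(¬(c → e) ↔ ((a ∧ e) ⊕ a))) ⊕ c) ↔ c)) → (e ⊕ c) = T → F = F
a ⊕ e = F ⊕ F = F
c ⊕ a = F ⊕ F = F
(a ⊕ e) ⊕ (c ⊕ a) = F ⊕ F = F
c ⊕ e = F ⊕ F = F
((a ⊕ e) ⊕ (c ⊕ a)) → (c ⊕ e) = F → F = T
((c → ¬((¬(c ∧ ¬(¬(c → e) ↔ ((a ∧ e) ⊕ a))) ⊕ c) ↔ c)) → (e ⊕ c)) ↔ (((a ⊕ e) ⊕ (c ⊕ a)) → (c ⊕ e)) = F ↔ T = F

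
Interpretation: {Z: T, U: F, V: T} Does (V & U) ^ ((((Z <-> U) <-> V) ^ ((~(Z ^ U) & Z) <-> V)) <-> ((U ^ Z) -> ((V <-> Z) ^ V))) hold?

Substituting Z=T, U=F, V=T:
V & U = T & F = F
Z <-> U = T <-> F = F
(Z <-> U) <-> V = F <-> T = F
Z ^ U = T ^ F = T
~(Z ^ U) = ~T = F
~(Z ^ U) & Z = F & T = F
(~(Z ^ U) & Z) <-> V = F <-> T = F
((Z <-> U) <-> V) ^ ((~(Z ^ U) & Z) <-> V) = F ^ F = F
U ^ Z = F ^ T = T
V <-> Z = T <-> T = T
(V <-> Z) ^ V = T ^ T = F
(U ^ Z) -> ((V <-> Z) ^ V) = T -> F = F
(((Z <-> U) <-> V) ^ ((~(Z ^ U) & Z) <-> V)) <-> ((U ^ Z) -> ((V <-> Z) ^ V)) = F <-> F = T
(V & U) ^ ((((Z <-> U) <-> V) ^ ((~(Z ^ U) & Z) <-> V)) <-> ((U ^ Z) -> ((V <-> Z) ^ V))) = F ^ T = T

T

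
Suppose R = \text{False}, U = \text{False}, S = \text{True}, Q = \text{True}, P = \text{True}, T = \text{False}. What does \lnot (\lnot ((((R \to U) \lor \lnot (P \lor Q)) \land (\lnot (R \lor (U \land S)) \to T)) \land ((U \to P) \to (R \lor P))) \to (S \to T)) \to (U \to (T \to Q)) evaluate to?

\text{True}

Substituting R=\text{False}, U=\text{False}, S=\text{True}, Q=\text{True}, P=\text{True}, T=\text{False}:
R \to U = \text{False} \to \text{False} = \text{True}
P \lor Q = \text{True} \lor \text{True} = \text{True}
\lnot (P \lor Q) = \lnot \text{True} = \text{False}
(R \to U) \lor \lnot (P \lor Q) = \text{True} \lor \text{False} = \text{True}
U \land S = \text{False} \land \text{True} = \text{False}
R \lor (U \land S) = \text{False} \lor \text{False} = \text{False}
\lnot (R \lor (U \land S)) = \lnot \text{False} = \text{True}
\lnot (R \lor (U \land S)) \to T = \text{True} \to \text{False} = \text{False}
((R \to U) \lor \lnot (P \lor Q)) \land (\lnot (R \lor (U \land S)) \to T) = \text{True} \land \text{False} = \text{False}
U \to P = \text{False} \to \text{True} = \text{True}
R \lor P = \text{False} \lor \text{True} = \text{True}
(U \to P) \to (R \lor P) = \text{True} \to \text{True} = \text{True}
(((R \to U) \lor \lnot (P \lor Q)) \land (\lnot (R \lor (U \land S)) \to T)) \land ((U \to P) \to (R \lor P)) = \text{False} \land \text{True} = \text{False}
\lnot ((((R \to U) \lor \lnot (P \lor Q)) \land (\lnot (R \lor (U \land S)) \to T)) \land ((U \to P) \to (R \lor P))) = \lnot \text{False} = \text{True}
S \to T = \text{True} \to \text{False} = \text{False}
\lnot ((((R \to U) \lor \lnot (P \lor Q)) \land (\lnot (R \lor (U \land S)) \to T)) \land ((U \to P) \to (R \lor P))) \to (S \to T) = \text{True} \to \text{False} = \text{False}
\lnot (\lnot ((((R \to U) \lor \lnot (P \lor Q)) \land (\lnot (R \lor (U \land S)) \to T)) \land ((U \to P) \to (R \lor P))) \to (S \to T)) = \lnot \text{False} = \text{True}
T \to Q = \text{False} \to \text{True} = \text{True}
U \to (T \to Q) = \text{False} \to \text{True} = \text{True}
\lnot (\lnot ((((R \to U) \lor \lnot (P \lor Q)) \land (\lnot (R \lor (U \land S)) \to T)) \land ((U \to P) \to (R \lor P))) \to (S \to T)) \to (U \to (T \to Q)) = \text{True} \to \text{True} = \text{True}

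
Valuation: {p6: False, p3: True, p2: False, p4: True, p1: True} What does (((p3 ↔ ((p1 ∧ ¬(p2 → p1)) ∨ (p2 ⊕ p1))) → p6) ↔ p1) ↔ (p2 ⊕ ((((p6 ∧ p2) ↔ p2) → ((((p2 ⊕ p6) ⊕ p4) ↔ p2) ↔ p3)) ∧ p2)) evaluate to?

True

p2 → p1 = False → True = True
¬(p2 → p1) = ¬True = False
p1 ∧ ¬(p2 → p1) = True ∧ False = False
p2 ⊕ p1 = False ⊕ True = True
(p1 ∧ ¬(p2 → p1)) ∨ (p2 ⊕ p1) = False ∨ True = True
p3 ↔ ((p1 ∧ ¬(p2 → p1)) ∨ (p2 ⊕ p1)) = True ↔ True = True
(p3 ↔ ((p1 ∧ ¬(p2 → p1)) ∨ (p2 ⊕ p1))) → p6 = True → False = False
((p3 ↔ ((p1 ∧ ¬(p2 → p1)) ∨ (p2 ⊕ p1))) → p6) ↔ p1 = False ↔ True = False
p6 ∧ p2 = False ∧ False = False
(p6 ∧ p2) ↔ p2 = False ↔ False = True
p2 ⊕ p6 = False ⊕ False = False
(p2 ⊕ p6) ⊕ p4 = False ⊕ True = True
((p2 ⊕ p6) ⊕ p4) ↔ p2 = True ↔ False = False
(((p2 ⊕ p6) ⊕ p4) ↔ p2) ↔ p3 = False ↔ True = False
((p6 ∧ p2) ↔ p2) → ((((p2 ⊕ p6) ⊕ p4) ↔ p2) ↔ p3) = True → False = False
(((p6 ∧ p2) ↔ p2) → ((((p2 ⊕ p6) ⊕ p4) ↔ p2) ↔ p3)) ∧ p2 = False ∧ False = False
p2 ⊕ ((((p6 ∧ p2) ↔ p2) → ((((p2 ⊕ p6) ⊕ p4) ↔ p2) ↔ p3)) ∧ p2) = False ⊕ False = False
(((p3 ↔ ((p1 ∧ ¬(p2 → p1)) ∨ (p2 ⊕ p1))) → p6) ↔ p1) ↔ (p2 ⊕ ((((p6 ∧ p2) ↔ p2) → ((((p2 ⊕ p6) ⊕ p4) ↔ p2) ↔ p3)) ∧ p2)) = False ↔ False = True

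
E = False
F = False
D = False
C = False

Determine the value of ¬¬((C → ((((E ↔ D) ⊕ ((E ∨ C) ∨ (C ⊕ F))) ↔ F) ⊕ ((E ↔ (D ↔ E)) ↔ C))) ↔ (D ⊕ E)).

False

E ↔ D = False ↔ False = True
E ∨ C = False ∨ False = False
C ⊕ F = False ⊕ False = False
(E ∨ C) ∨ (C ⊕ F) = False ∨ False = False
(E ↔ D) ⊕ ((E ∨ C) ∨ (C ⊕ F)) = True ⊕ False = True
((E ↔ D) ⊕ ((E ∨ C) ∨ (C ⊕ F))) ↔ F = True ↔ False = False
D ↔ E = False ↔ False = True
E ↔ (D ↔ E) = False ↔ True = False
(E ↔ (D ↔ E)) ↔ C = False ↔ False = True
(((E ↔ D) ⊕ ((E ∨ C) ∨ (C ⊕ F))) ↔ F) ⊕ ((E ↔ (D ↔ E)) ↔ C) = False ⊕ True = True
C → ((((E ↔ D) ⊕ ((E ∨ C) ∨ (C ⊕ F))) ↔ F) ⊕ ((E ↔ (D ↔ E)) ↔ C)) = False → True = True
D ⊕ E = False ⊕ False = False
(C → ((((E ↔ D) ⊕ ((E ∨ C) ∨ (C ⊕ F))) ↔ F) ⊕ ((E ↔ (D ↔ E)) ↔ C))) ↔ (D ⊕ E) = True ↔ False = False
¬((C → ((((E ↔ D) ⊕ ((E ∨ C) ∨ (C ⊕ F))) ↔ F) ⊕ ((E ↔ (D ↔ E)) ↔ C))) ↔ (D ⊕ E)) = ¬False = True
¬¬((C → ((((E ↔ D) ⊕ ((E ∨ C) ∨ (C ⊕ F))) ↔ F) ⊕ ((E ↔ (D ↔ E)) ↔ C))) ↔ (D ⊕ E)) = ¬True = False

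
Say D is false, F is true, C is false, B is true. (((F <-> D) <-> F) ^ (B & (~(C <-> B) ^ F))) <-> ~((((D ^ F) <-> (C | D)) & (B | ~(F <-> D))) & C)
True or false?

F <-> D = True <-> False = False
(F <-> D) <-> F = False <-> True = False
C <-> B = False <-> True = False
~(C <-> B) = ~False = True
~(C <-> B) ^ F = True ^ True = False
B & (~(C <-> B) ^ F) = True & False = False
((F <-> D) <-> F) ^ (B & (~(C <-> B) ^ F)) = False ^ False = False
D ^ F = False ^ True = True
C | D = False | False = False
(D ^ F) <-> (C | D) = True <-> False = False
F <-> D = True <-> False = False
~(F <-> D) = ~False = True
B | ~(F <-> D) = True | True = True
((D ^ F) <-> (C | D)) & (B | ~(F <-> D)) = False & True = False
(((D ^ F) <-> (C | D)) & (B | ~(F <-> D))) & C = False & False = False
~((((D ^ F) <-> (C | D)) & (B | ~(F <-> D))) & C) = ~False = True
(((F <-> D) <-> F) ^ (B & (~(C <-> B) ^ F))) <-> ~((((D ^ F) <-> (C | D)) & (B | ~(F <-> D))) & C) = False <-> True = False

False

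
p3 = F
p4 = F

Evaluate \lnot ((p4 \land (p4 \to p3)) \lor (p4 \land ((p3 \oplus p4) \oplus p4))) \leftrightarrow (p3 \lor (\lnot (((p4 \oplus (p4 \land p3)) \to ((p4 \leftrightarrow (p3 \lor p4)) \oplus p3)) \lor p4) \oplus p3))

p4 \to p3 = F \to F = T
p4 \land (p4 \to p3) = F \land T = F
p3 \oplus p4 = F \oplus F = F
(p3 \oplus p4) \oplus p4 = F \oplus F = F
p4 \land ((p3 \oplus p4) \oplus p4) = F \land F = F
(p4 \land (p4 \to p3)) \lor (p4 \land ((p3 \oplus p4) \oplus p4)) = F \lor F = F
\lnot ((p4 \land (p4 \to p3)) \lor (p4 \land ((p3 \oplus p4) \oplus p4))) = \lnot F = T
p4 \land p3 = F \land F = F
p4 \oplus (p4 \land p3) = F \oplus F = F
p3 \lor p4 = F \lor F = F
p4 \leftrightarrow (p3 \lor p4) = F \leftrightarrow F = T
(p4 \leftrightarrow (p3 \lor p4)) \oplus p3 = T \oplus F = T
(p4 \oplus (p4 \land p3)) \to ((p4 \leftrightarrow (p3 \lor p4)) \oplus p3) = F \to T = T
((p4 \oplus (p4 \land p3)) \to ((p4 \leftrightarrow (p3 \lor p4)) \oplus p3)) \lor p4 = T \lor F = T
\lnot (((p4 \oplus (p4 \land p3)) \to ((p4 \leftrightarrow (p3 \lor p4)) \oplus p3)) \lor p4) = \lnot T = F
\lnot (((p4 \oplus (p4 \land p3)) \to ((p4 \leftrightarrow (p3 \lor p4)) \oplus p3)) \lor p4) \oplus p3 = F \oplus F = F
p3 \lor (\lnot (((p4 \oplus (p4 \land p3)) \to ((p4 \leftrightarrow (p3 \lor p4)) \oplus p3)) \lor p4) \oplus p3) = F \lor F = F
\lnot ((p4 \land (p4 \to p3)) \lor (p4 \land ((p3 \oplus p4) \oplus p4))) \leftrightarrow (p3 \lor (\lnot (((p4 \oplus (p4 \land p3)) \to ((p4 \leftrightarrow (p3 \lor p4)) \oplus p3)) \lor p4) \oplus p3)) = T \leftrightarrow F = F

F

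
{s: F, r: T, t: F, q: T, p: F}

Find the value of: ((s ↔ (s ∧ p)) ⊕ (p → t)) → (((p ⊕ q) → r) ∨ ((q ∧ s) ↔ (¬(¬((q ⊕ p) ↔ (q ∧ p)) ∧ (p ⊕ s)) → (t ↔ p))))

T

Substituting s=F, r=T, t=F, q=T, p=F:
s ∧ p = F ∧ F = F
s ↔ (s ∧ p) = F ↔ F = T
p → t = F → F = T
(s ↔ (s ∧ p)) ⊕ (p → t) = T ⊕ T = F
p ⊕ q = F ⊕ T = T
(p ⊕ q) → r = T → T = T
q ∧ s = T ∧ F = F
q ⊕ p = T ⊕ F = T
q ∧ p = T ∧ F = F
(q ⊕ p) ↔ (q ∧ p) = T ↔ F = F
¬((q ⊕ p) ↔ (q ∧ p)) = ¬F = T
p ⊕ s = F ⊕ F = F
¬((q ⊕ p) ↔ (q ∧ p)) ∧ (p ⊕ s) = T ∧ F = F
¬(¬((q ⊕ p) ↔ (q ∧ p)) ∧ (p ⊕ s)) = ¬F = T
t ↔ p = F ↔ F = T
¬(¬((q ⊕ p) ↔ (q ∧ p)) ∧ (p ⊕ s)) → (t ↔ p) = T → T = T
(q ∧ s) ↔ (¬(¬((q ⊕ p) ↔ (q ∧ p)) ∧ (p ⊕ s)) → (t ↔ p)) = F ↔ T = F
((p ⊕ q) → r) ∨ ((q ∧ s) ↔ (¬(¬((q ⊕ p) ↔ (q ∧ p)) ∧ (p ⊕ s)) → (t ↔ p))) = T ∨ F = T
((s ↔ (s ∧ p)) ⊕ (p → t)) → (((p ⊕ q) → r) ∨ ((q ∧ s) ↔ (¬(¬((q ⊕ p) ↔ (q ∧ p)) ∧ (p ⊕ s)) → (t ↔ p)))) = F → T = T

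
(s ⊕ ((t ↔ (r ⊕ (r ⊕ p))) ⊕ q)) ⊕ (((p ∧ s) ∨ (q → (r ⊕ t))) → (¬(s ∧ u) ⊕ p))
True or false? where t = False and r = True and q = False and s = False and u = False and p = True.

False

r ⊕ p = True ⊕ True = False
r ⊕ (r ⊕ p) = True ⊕ False = True
t ↔ (r ⊕ (r ⊕ p)) = False ↔ True = False
(t ↔ (r ⊕ (r ⊕ p))) ⊕ q = False ⊕ False = False
s ⊕ ((t ↔ (r ⊕ (r ⊕ p))) ⊕ q) = False ⊕ False = False
p ∧ s = True ∧ False = False
r ⊕ t = True ⊕ False = True
q → (r ⊕ t) = False → True = True
(p ∧ s) ∨ (q → (r ⊕ t)) = False ∨ True = True
s ∧ u = False ∧ False = False
¬(s ∧ u) = ¬False = True
¬(s ∧ u) ⊕ p = True ⊕ True = False
((p ∧ s) ∨ (q → (r ⊕ t))) → (¬(s ∧ u) ⊕ p) = True → False = False
(s ⊕ ((t ↔ (r ⊕ (r ⊕ p))) ⊕ q)) ⊕ (((p ∧ s) ∨ (q → (r ⊕ t))) → (¬(s ∧ u) ⊕ p)) = False ⊕ False = False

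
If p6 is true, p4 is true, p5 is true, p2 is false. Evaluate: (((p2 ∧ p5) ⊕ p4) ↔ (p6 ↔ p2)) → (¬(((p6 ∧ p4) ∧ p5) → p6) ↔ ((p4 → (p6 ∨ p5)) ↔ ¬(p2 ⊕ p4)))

True

Substituting p6=True, p4=True, p5=True, p2=False:
p2 ∧ p5 = False ∧ True = False
(p2 ∧ p5) ⊕ p4 = False ⊕ True = True
p6 ↔ p2 = True ↔ False = False
((p2 ∧ p5) ⊕ p4) ↔ (p6 ↔ p2) = True ↔ False = False
p6 ∧ p4 = True ∧ True = True
(p6 ∧ p4) ∧ p5 = True ∧ True = True
((p6 ∧ p4) ∧ p5) → p6 = True → True = True
¬(((p6 ∧ p4) ∧ p5) → p6) = ¬True = False
p6 ∨ p5 = True ∨ True = True
p4 → (p6 ∨ p5) = True → True = True
p2 ⊕ p4 = False ⊕ True = True
¬(p2 ⊕ p4) = ¬True = False
(p4 → (p6 ∨ p5)) ↔ ¬(p2 ⊕ p4) = True ↔ False = False
¬(((p6 ∧ p4) ∧ p5) → p6) ↔ ((p4 → (p6 ∨ p5)) ↔ ¬(p2 ⊕ p4)) = False ↔ False = True
(((p2 ∧ p5) ⊕ p4) ↔ (p6 ↔ p2)) → (¬(((p6 ∧ p4) ∧ p5) → p6) ↔ ((p4 → (p6 ∨ p5)) ↔ ¬(p2 ⊕ p4))) = False → True = True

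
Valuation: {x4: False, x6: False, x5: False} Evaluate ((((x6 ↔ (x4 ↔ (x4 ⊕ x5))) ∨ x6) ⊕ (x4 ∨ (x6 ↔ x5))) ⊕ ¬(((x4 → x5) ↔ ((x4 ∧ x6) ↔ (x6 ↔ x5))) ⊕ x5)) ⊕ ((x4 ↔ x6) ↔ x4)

x4 ⊕ x5 = False ⊕ False = False
x4 ↔ (x4 ⊕ x5) = False ↔ False = True
x6 ↔ (x4 ↔ (x4 ⊕ x5)) = False ↔ True = False
(x6 ↔ (x4 ↔ (x4 ⊕ x5))) ∨ x6 = False ∨ False = False
x6 ↔ x5 = False ↔ False = True
x4 ∨ (x6 ↔ x5) = False ∨ True = True
((x6 ↔ (x4 ↔ (x4 ⊕ x5))) ∨ x6) ⊕ (x4 ∨ (x6 ↔ x5)) = False ⊕ True = True
x4 → x5 = False → False = True
x4 ∧ x6 = False ∧ False = False
x6 ↔ x5 = False ↔ False = True
(x4 ∧ x6) ↔ (x6 ↔ x5) = False ↔ True = False
(x4 → x5) ↔ ((x4 ∧ x6) ↔ (x6 ↔ x5)) = True ↔ False = False
((x4 → x5) ↔ ((x4 ∧ x6) ↔ (x6 ↔ x5))) ⊕ x5 = False ⊕ False = False
¬(((x4 → x5) ↔ ((x4 ∧ x6) ↔ (x6 ↔ x5))) ⊕ x5) = ¬False = True
(((x6 ↔ (x4 ↔ (x4 ⊕ x5))) ∨ x6) ⊕ (x4 ∨ (x6 ↔ x5))) ⊕ ¬(((x4 → x5) ↔ ((x4 ∧ x6) ↔ (x6 ↔ x5))) ⊕ x5) = True ⊕ True = False
x4 ↔ x6 = False ↔ False = True
(x4 ↔ x6) ↔ x4 = True ↔ False = False
((((x6 ↔ (x4 ↔ (x4 ⊕ x5))) ∨ x6) ⊕ (x4 ∨ (x6 ↔ x5))) ⊕ ¬(((x4 → x5) ↔ ((x4 ∧ x6) ↔ (x6 ↔ x5))) ⊕ x5)) ⊕ ((x4 ↔ x6) ↔ x4) = False ⊕ False = False

False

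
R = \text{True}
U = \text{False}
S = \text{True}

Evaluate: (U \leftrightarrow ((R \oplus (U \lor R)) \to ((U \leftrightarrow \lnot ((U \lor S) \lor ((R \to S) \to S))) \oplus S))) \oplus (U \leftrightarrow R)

\text{False}

U \lor R = \text{False} \lor \text{True} = \text{True}
R \oplus (U \lor R) = \text{True} \oplus \text{True} = \text{False}
U \lor S = \text{False} \lor \text{True} = \text{True}
R \to S = \text{True} \to \text{True} = \text{True}
(R \to S) \to S = \text{True} \to \text{True} = \text{True}
(U \lor S) \lor ((R \to S) \to S) = \text{True} \lor \text{True} = \text{True}
\lnot ((U \lor S) \lor ((R \to S) \to S)) = \lnot \text{True} = \text{False}
U \leftrightarrow \lnot ((U \lor S) \lor ((R \to S) \to S)) = \text{False} \leftrightarrow \text{False} = \text{True}
(U \leftrightarrow \lnot ((U \lor S) \lor ((R \to S) \to S))) \oplus S = \text{True} \oplus \text{True} = \text{False}
(R \oplus (U \lor R)) \to ((U \leftrightarrow \lnot ((U \lor S) \lor ((R \to S) \to S))) \oplus S) = \text{False} \to \text{False} = \text{True}
U \leftrightarrow ((R \oplus (U \lor R)) \to ((U \leftrightarrow \lnot ((U \lor S) \lor ((R \to S) \to S))) \oplus S)) = \text{False} \leftrightarrow \text{True} = \text{False}
U \leftrightarrow R = \text{False} \leftrightarrow \text{True} = \text{False}
(U \leftrightarrow ((R \oplus (U \lor R)) \to ((U \leftrightarrow \lnot ((U \lor S) \lor ((R \to S) \to S))) \oplus S))) \oplus (U \leftrightarrow R) = \text{False} \oplus \text{False} = \text{False}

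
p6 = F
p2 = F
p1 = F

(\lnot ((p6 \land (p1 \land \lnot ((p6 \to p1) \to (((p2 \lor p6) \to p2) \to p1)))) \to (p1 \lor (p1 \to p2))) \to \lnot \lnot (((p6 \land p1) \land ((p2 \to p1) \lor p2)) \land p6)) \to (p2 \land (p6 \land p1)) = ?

Substituting p6=F, p2=F, p1=F:
p6 \to p1 = F \to F = T
p2 \lor p6 = F \lor F = F
(p2 \lor p6) \to p2 = F \to F = T
((p2 \lor p6) \to p2) \to p1 = T \to F = F
(p6 \to p1) \to (((p2 \lor p6) \to p2) \to p1) = T \to F = F
\lnot ((p6 \to p1) \to (((p2 \lor p6) \to p2) \to p1)) = \lnot F = T
p1 \land \lnot ((p6 \to p1) \to (((p2 \lor p6) \to p2) \to p1)) = F \land T = F
p6 \land (p1 \land \lnot ((p6 \to p1) \to (((p2 \lor p6) \to p2) \to p1))) = F \land F = F
p1 \to p2 = F \to F = T
p1 \lor (p1 \to p2) = F \lor T = T
(p6 \land (p1 \land \lnot ((p6 \to p1) \to (((p2 \lor p6) \to p2) \to p1)))) \to (p1 \lor (p1 \to p2)) = F \to T = T
\lnot ((p6 \land (p1 \land \lnot ((p6 \to p1) \to (((p2 \lor p6) \to p2) \to p1)))) \to (p1 \lor (p1 \to p2))) = \lnot T = F
p6 \land p1 = F \land F = F
p2 \to p1 = F \to F = T
(p2 \to p1) \lor p2 = T \lor F = T
(p6 \land p1) \land ((p2 \to p1) \lor p2) = F \land T = F
((p6 \land p1) \land ((p2 \to p1) \lor p2)) \land p6 = F \land F = F
\lnot (((p6 \land p1) \land ((p2 \to p1) \lor p2)) \land p6) = \lnot F = T
\lnot \lnot (((p6 \land p1) \land ((p2 \to p1) \lor p2)) \land p6) = \lnot T = F
\lnot ((p6 \land (p1 \land \lnot ((p6 \to p1) \to (((p2 \lor p6) \to p2) \to p1)))) \to (p1 \lor (p1 \to p2))) \to \lnot \lnot (((p6 \land p1) \land ((p2 \to p1) \lor p2)) \land p6) = F \to F = T
p6 \land p1 = F \land F = F
p2 \land (p6 \land p1) = F \land F = F
(\lnot ((p6 \land (p1 \land \lnot ((p6 \to p1) \to (((p2 \lor p6) \to p2) \to p1)))) \to (p1 \lor (p1 \to p2))) \to \lnot \lnot (((p6 \land p1) \land ((p2 \to p1) \lor p2)) \land p6)) \to (p2 \land (p6 \land p1)) = T \to F = F

F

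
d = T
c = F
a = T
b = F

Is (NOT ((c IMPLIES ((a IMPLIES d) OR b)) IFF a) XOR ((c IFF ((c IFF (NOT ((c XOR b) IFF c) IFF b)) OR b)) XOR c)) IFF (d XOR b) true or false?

T

a IMPLIES d = T IMPLIES T = T
(a IMPLIES d) OR b = T OR F = T
c IMPLIES ((a IMPLIES d) OR b) = F IMPLIES T = T
(c IMPLIES ((a IMPLIES d) OR b)) IFF a = T IFF T = T
NOT ((c IMPLIES ((a IMPLIES d) OR b)) IFF a) = NOT T = F
c XOR b = F XOR F = F
(c XOR b) IFF c = F IFF F = T
NOT ((c XOR b) IFF c) = NOT T = F
NOT ((c XOR b) IFF c) IFF b = F IFF F = T
c IFF (NOT ((c XOR b) IFF c) IFF b) = F IFF T = F
(c IFF (NOT ((c XOR b) IFF c) IFF b)) OR b = F OR F = F
c IFF ((c IFF (NOT ((c XOR b) IFF c) IFF b)) OR b) = F IFF F = T
(c IFF ((c IFF (NOT ((c XOR b) IFF c) IFF b)) OR b)) XOR c = T XOR F = T
NOT ((c IMPLIES ((a IMPLIES d) OR b)) IFF a) XOR ((c IFF ((c IFF (NOT ((c XOR b) IFF c) IFF b)) OR b)) XOR c) = F XOR T = T
d XOR b = T XOR F = T
(NOT ((c IMPLIES ((a IMPLIES d) OR b)) IFF a) XOR ((c IFF ((c IFF (NOT ((c XOR b) IFF c) IFF b)) OR b)) XOR c)) IFF (d XOR b) = T IFF T = T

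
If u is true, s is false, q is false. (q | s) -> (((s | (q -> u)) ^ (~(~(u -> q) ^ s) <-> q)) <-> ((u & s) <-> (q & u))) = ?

Substituting u=1, s=0, q=0:
q | s = 0 | 0 = 0
q -> u = 0 -> 1 = 1
s | (q -> u) = 0 | 1 = 1
u -> q = 1 -> 0 = 0
~(u -> q) = ~0 = 1
~(u -> q) ^ s = 1 ^ 0 = 1
~(~(u -> q) ^ s) = ~1 = 0
~(~(u -> q) ^ s) <-> q = 0 <-> 0 = 1
(s | (q -> u)) ^ (~(~(u -> q) ^ s) <-> q) = 1 ^ 1 = 0
u & s = 1 & 0 = 0
q & u = 0 & 1 = 0
(u & s) <-> (q & u) = 0 <-> 0 = 1
((s | (q -> u)) ^ (~(~(u -> q) ^ s) <-> q)) <-> ((u & s) <-> (q & u)) = 0 <-> 1 = 0
(q | s) -> (((s | (q -> u)) ^ (~(~(u -> q) ^ s) <-> q)) <-> ((u & s) <-> (q & u))) = 0 -> 0 = 1

1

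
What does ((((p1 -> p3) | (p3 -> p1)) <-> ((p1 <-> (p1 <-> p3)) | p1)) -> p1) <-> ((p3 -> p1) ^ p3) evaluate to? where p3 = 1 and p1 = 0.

0

p1 -> p3 = 0 -> 1 = 1
p3 -> p1 = 1 -> 0 = 0
(p1 -> p3) | (p3 -> p1) = 1 | 0 = 1
p1 <-> p3 = 0 <-> 1 = 0
p1 <-> (p1 <-> p3) = 0 <-> 0 = 1
(p1 <-> (p1 <-> p3)) | p1 = 1 | 0 = 1
((p1 -> p3) | (p3 -> p1)) <-> ((p1 <-> (p1 <-> p3)) | p1) = 1 <-> 1 = 1
(((p1 -> p3) | (p3 -> p1)) <-> ((p1 <-> (p1 <-> p3)) | p1)) -> p1 = 1 -> 0 = 0
p3 -> p1 = 1 -> 0 = 0
(p3 -> p1) ^ p3 = 0 ^ 1 = 1
((((p1 -> p3) | (p3 -> p1)) <-> ((p1 <-> (p1 <-> p3)) | p1)) -> p1) <-> ((p3 -> p1) ^ p3) = 0 <-> 1 = 0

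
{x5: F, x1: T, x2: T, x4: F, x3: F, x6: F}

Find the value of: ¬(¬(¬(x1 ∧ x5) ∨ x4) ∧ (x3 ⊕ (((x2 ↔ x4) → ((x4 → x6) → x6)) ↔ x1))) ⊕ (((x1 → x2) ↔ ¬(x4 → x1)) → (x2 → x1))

Substituting x5=F, x1=T, x2=T, x4=F, x3=F, x6=F:
x1 ∧ x5 = T ∧ F = F
¬(x1 ∧ x5) = ¬F = T
¬(x1 ∧ x5) ∨ x4 = T ∨ F = T
¬(¬(x1 ∧ x5) ∨ x4) = ¬T = F
x2 ↔ x4 = T ↔ F = F
x4 → x6 = F → F = T
(x4 → x6) → x6 = T → F = F
(x2 ↔ x4) → ((x4 → x6) → x6) = F → F = T
((x2 ↔ x4) → ((x4 → x6) → x6)) ↔ x1 = T ↔ T = T
x3 ⊕ (((x2 ↔ x4) → ((x4 → x6) → x6)) ↔ x1) = F ⊕ T = T
¬(¬(x1 ∧ x5) ∨ x4) ∧ (x3 ⊕ (((x2 ↔ x4) → ((x4 → x6) → x6)) ↔ x1)) = F ∧ T = F
¬(¬(¬(x1 ∧ x5) ∨ x4) ∧ (x3 ⊕ (((x2 ↔ x4) → ((x4 → x6) → x6)) ↔ x1))) = ¬F = T
x1 → x2 = T → T = T
x4 → x1 = F → T = T
¬(x4 → x1) = ¬T = F
(x1 → x2) ↔ ¬(x4 → x1) = T ↔ F = F
x2 → x1 = T → T = T
((x1 → x2) ↔ ¬(x4 → x1)) → (x2 → x1) = F → T = T
¬(¬(¬(x1 ∧ x5) ∨ x4) ∧ (x3 ⊕ (((x2 ↔ x4) → ((x4 → x6) → x6)) ↔ x1))) ⊕ (((x1 → x2) ↔ ¬(x4 → x1)) → (x2 → x1)) = T ⊕ T = F

F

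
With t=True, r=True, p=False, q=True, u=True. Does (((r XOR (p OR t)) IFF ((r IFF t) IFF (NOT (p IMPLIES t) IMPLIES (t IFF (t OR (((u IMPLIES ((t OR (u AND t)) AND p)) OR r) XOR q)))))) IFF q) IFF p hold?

Substituting t=True, r=True, p=False, q=True, u=True:
p OR t = False OR True = True
r XOR (p OR t) = True XOR True = False
r IFF t = True IFF True = True
p IMPLIES t = False IMPLIES True = True
NOT (p IMPLIES t) = NOT True = False
u AND t = True AND True = True
t OR (u AND t) = True OR True = True
(t OR (u AND t)) AND p = True AND False = False
u IMPLIES ((t OR (u AND t)) AND p) = True IMPLIES False = False
(u IMPLIES ((t OR (u AND t)) AND p)) OR r = False OR True = True
((u IMPLIES ((t OR (u AND t)) AND p)) OR r) XOR q = True XOR True = False
t OR (((u IMPLIES ((t OR (u AND t)) AND p)) OR r) XOR q) = True OR False = True
t IFF (t OR (((u IMPLIES ((t OR (u AND t)) AND p)) OR r) XOR q)) = True IFF True = True
NOT (p IMPLIES t) IMPLIES (t IFF (t OR (((u IMPLIES ((t OR (u AND t)) AND p)) OR r) XOR q))) = False IMPLIES True = True
(r IFF t) IFF (NOT (p IMPLIES t) IMPLIES (t IFF (t OR (((u IMPLIES ((t OR (u AND t)) AND p)) OR r) XOR q)))) = True IFF True = True
(r XOR (p OR t)) IFF ((r IFF t) IFF (NOT (p IMPLIES t) IMPLIES (t IFF (t OR (((u IMPLIES ((t OR (u AND t)) AND p)) OR r) XOR q))))) = False IFF True = False
((r XOR (p OR t)) IFF ((r IFF t) IFF (NOT (p IMPLIES t) IMPLIES (t IFF (t OR (((u IMPLIES ((t OR (u AND t)) AND p)) OR r) XOR q)))))) IFF q = False IFF True = False
(((r XOR (p OR t)) IFF ((r IFF t) IFF (NOT (p IMPLIES t) IMPLIES (t IFF (t OR (((u IMPLIES ((t OR (u AND t)) AND p)) OR r) XOR q)))))) IFF q) IFF p = False IFF False = True

True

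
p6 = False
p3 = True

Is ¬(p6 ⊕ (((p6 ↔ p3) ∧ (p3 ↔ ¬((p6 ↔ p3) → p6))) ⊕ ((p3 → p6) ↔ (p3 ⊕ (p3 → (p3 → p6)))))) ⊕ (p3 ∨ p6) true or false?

False

p6 ↔ p3 = False ↔ True = False
p6 ↔ p3 = False ↔ True = False
(p6 ↔ p3) → p6 = False → False = True
¬((p6 ↔ p3) → p6) = ¬True = False
p3 ↔ ¬((p6 ↔ p3) → p6) = True ↔ False = False
(p6 ↔ p3) ∧ (p3 ↔ ¬((p6 ↔ p3) → p6)) = False ∧ False = False
p3 → p6 = True → False = False
p3 → p6 = True → False = False
p3 → (p3 → p6) = True → False = False
p3 ⊕ (p3 → (p3 → p6)) = True ⊕ False = True
(p3 → p6) ↔ (p3 ⊕ (p3 → (p3 → p6))) = False ↔ True = False
((p6 ↔ p3) ∧ (p3 ↔ ¬((p6 ↔ p3) → p6))) ⊕ ((p3 → p6) ↔ (p3 ⊕ (p3 → (p3 → p6)))) = False ⊕ False = False
p6 ⊕ (((p6 ↔ p3) ∧ (p3 ↔ ¬((p6 ↔ p3) → p6))) ⊕ ((p3 → p6) ↔ (p3 ⊕ (p3 → (p3 → p6))))) = False ⊕ False = False
¬(p6 ⊕ (((p6 ↔ p3) ∧ (p3 ↔ ¬((p6 ↔ p3) → p6))) ⊕ ((p3 → p6) ↔ (p3 ⊕ (p3 → (p3 → p6)))))) = ¬False = True
p3 ∨ p6 = True ∨ False = True
¬(p6 ⊕ (((p6 ↔ p3) ∧ (p3 ↔ ¬((p6 ↔ p3) → p6))) ⊕ ((p3 → p6) ↔ (p3 ⊕ (p3 → (p3 → p6)))))) ⊕ (p3 ∨ p6) = True ⊕ True = False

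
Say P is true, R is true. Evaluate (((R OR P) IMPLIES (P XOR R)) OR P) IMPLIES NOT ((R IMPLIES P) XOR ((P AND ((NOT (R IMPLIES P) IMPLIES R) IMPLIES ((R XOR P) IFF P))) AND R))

false

R OR P = true OR true = true
P XOR R = true XOR true = false
(R OR P) IMPLIES (P XOR R) = true IMPLIES false = false
((R OR P) IMPLIES (P XOR R)) OR P = false OR true = true
R IMPLIES P = true IMPLIES true = true
R IMPLIES P = true IMPLIES true = true
NOT (R IMPLIES P) = NOT true = false
NOT (R IMPLIES P) IMPLIES R = false IMPLIES true = true
R XOR P = true XOR true = false
(R XOR P) IFF P = false IFF true = false
(NOT (R IMPLIES P) IMPLIES R) IMPLIES ((R XOR P) IFF P) = true IMPLIES false = false
P AND ((NOT (R IMPLIES P) IMPLIES R) IMPLIES ((R XOR P) IFF P)) = true AND false = false
(P AND ((NOT (R IMPLIES P) IMPLIES R) IMPLIES ((R XOR P) IFF P))) AND R = false AND true = false
(R IMPLIES P) XOR ((P AND ((NOT (R IMPLIES P) IMPLIES R) IMPLIES ((R XOR P) IFF P))) AND R) = true XOR false = true
NOT ((R IMPLIES P) XOR ((P AND ((NOT (R IMPLIES P) IMPLIES R) IMPLIES ((R XOR P) IFF P))) AND R)) = NOT true = false
(((R OR P) IMPLIES (P XOR R)) OR P) IMPLIES NOT ((R IMPLIES P) XOR ((P AND ((NOT (R IMPLIES P) IMPLIES R) IMPLIES ((R XOR P) IFF P))) AND R)) = true IMPLIES false = false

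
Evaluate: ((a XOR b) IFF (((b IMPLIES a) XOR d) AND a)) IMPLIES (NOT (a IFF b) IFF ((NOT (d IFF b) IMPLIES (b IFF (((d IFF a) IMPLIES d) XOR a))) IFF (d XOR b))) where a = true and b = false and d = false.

a XOR b = true XOR false = true
b IMPLIES a = false IMPLIES true = true
(b IMPLIES a) XOR d = true XOR false = true
((b IMPLIES a) XOR d) AND a = true AND true = true
(a XOR b) IFF (((b IMPLIES a) XOR d) AND a) = true IFF true = true
a IFF b = true IFF false = false
NOT (a IFF b) = NOT false = true
d IFF b = false IFF false = true
NOT (d IFF b) = NOT true = false
d IFF a = false IFF true = false
(d IFF a) IMPLIES d = false IMPLIES false = true
((d IFF a) IMPLIES d) XOR a = true XOR true = false
b IFF (((d IFF a) IMPLIES d) XOR a) = false IFF false = true
NOT (d IFF b) IMPLIES (b IFF (((d IFF a) IMPLIES d) XOR a)) = false IMPLIES true = true
d XOR b = false XOR false = false
(NOT (d IFF b) IMPLIES (b IFF (((d IFF a) IMPLIES d) XOR a))) IFF (d XOR b) = true IFF false = false
NOT (a IFF b) IFF ((NOT (d IFF b) IMPLIES (b IFF (((d IFF a) IMPLIES d) XOR a))) IFF (d XOR b)) = true IFF false = false
((a XOR b) IFF (((b IMPLIES a) XOR d) AND a)) IMPLIES (NOT (a IFF b) IFF ((NOT (d IFF b) IMPLIES (b IFF (((d IFF a) IMPLIES d) XOR a))) IFF (d XOR b))) = true IMPLIES false = false

false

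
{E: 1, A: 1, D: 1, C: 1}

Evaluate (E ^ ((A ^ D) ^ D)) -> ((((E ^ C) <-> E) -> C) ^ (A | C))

A ^ D = 1 ^ 1 = 0
(A ^ D) ^ D = 0 ^ 1 = 1
E ^ ((A ^ D) ^ D) = 1 ^ 1 = 0
E ^ C = 1 ^ 1 = 0
(E ^ C) <-> E = 0 <-> 1 = 0
((E ^ C) <-> E) -> C = 0 -> 1 = 1
A | C = 1 | 1 = 1
(((E ^ C) <-> E) -> C) ^ (A | C) = 1 ^ 1 = 0
(E ^ ((A ^ D) ^ D)) -> ((((E ^ C) <-> E) -> C) ^ (A | C)) = 0 -> 0 = 1

1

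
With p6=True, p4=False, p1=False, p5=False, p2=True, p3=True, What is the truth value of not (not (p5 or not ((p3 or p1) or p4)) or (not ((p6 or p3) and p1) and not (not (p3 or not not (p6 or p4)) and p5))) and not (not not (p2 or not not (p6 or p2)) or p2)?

False

p3 or p1 = True or False = True
(p3 or p1) or p4 = True or False = True
not ((p3 or p1) or p4) = not True = False
p5 or not ((p3 or p1) or p4) = False or False = False
not (p5 or not ((p3 or p1) or p4)) = not False = True
p6 or p3 = True or True = True
(p6 or p3) and p1 = True and False = False
not ((p6 or p3) and p1) = not False = True
p6 or p4 = True or False = True
not (p6 or p4) = not True = False
not not (p6 or p4) = not False = True
p3 or not not (p6 or p4) = True or True = True
not (p3 or not not (p6 or p4)) = not True = False
not (p3 or not not (p6 or p4)) and p5 = False and False = False
not (not (p3 or not not (p6 or p4)) and p5) = not False = True
not ((p6 or p3) and p1) and not (not (p3 or not not (p6 or p4)) and p5) = True and True = True
not (p5 or not ((p3 or p1) or p4)) or (not ((p6 or p3) and p1) and not (not (p3 or not not (p6 or p4)) and p5)) = True or True = True
not (not (p5 or not ((p3 or p1) or p4)) or (not ((p6 or p3) and p1) and not (not (p3 or not not (p6 or p4)) and p5))) = not True = False
p6 or p2 = True or True = True
not (p6 or p2) = not True = False
not not (p6 or p2) = not False = True
p2 or not not (p6 or p2) = True or True = True
not (p2 or not not (p6 or p2)) = not True = False
not not (p2 or not not (p6 or p2)) = not False = True
not not (p2 or not not (p6 or p2)) or p2 = True or True = True
not (not not (p2 or not not (p6 or p2)) or p2) = not True = False
not (not (p5 or not ((p3 or p1) or p4)) or (not ((p6 or p3) and p1) and not (not (p3 or not not (p6 or p4)) and p5))) and not (not not (p2 or not not (p6 or p2)) or p2) = False and False = False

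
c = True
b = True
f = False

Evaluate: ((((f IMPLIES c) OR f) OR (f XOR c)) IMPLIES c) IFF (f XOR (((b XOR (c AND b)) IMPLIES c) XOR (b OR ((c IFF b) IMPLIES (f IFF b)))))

Substituting c=True, b=True, f=False:
f IMPLIES c = False IMPLIES True = True
(f IMPLIES c) OR f = True OR False = True
f XOR c = False XOR True = True
((f IMPLIES c) OR f) OR (f XOR c) = True OR True = True
(((f IMPLIES c) OR f) OR (f XOR c)) IMPLIES c = True IMPLIES True = True
c AND b = True AND True = True
b XOR (c AND b) = True XOR True = False
(b XOR (c AND b)) IMPLIES c = False IMPLIES True = True
c IFF b = True IFF True = True
f IFF b = False IFF True = False
(c IFF b) IMPLIES (f IFF b) = True IMPLIES False = False
b OR ((c IFF b) IMPLIES (f IFF b)) = True OR False = True
((b XOR (c AND b)) IMPLIES c) XOR (b OR ((c IFF b) IMPLIES (f IFF b))) = True XOR True = False
f XOR (((b XOR (c AND b)) IMPLIES c) XOR (b OR ((c IFF b) IMPLIES (f IFF b)))) = False XOR False = False
((((f IMPLIES c) OR f) OR (f XOR c)) IMPLIES c) IFF (f XOR (((b XOR (c AND b)) IMPLIES c) XOR (b OR ((c IFF b) IMPLIES (f IFF b))))) = True IFF False = False

False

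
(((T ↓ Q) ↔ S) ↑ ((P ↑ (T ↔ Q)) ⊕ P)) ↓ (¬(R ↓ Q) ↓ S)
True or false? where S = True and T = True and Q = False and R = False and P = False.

False

Substituting S=True, T=True, Q=False, R=False, P=False:
T ↓ Q = True ↓ False = False
(T ↓ Q) ↔ S = False ↔ True = False
T ↔ Q = True ↔ False = False
P ↑ (T ↔ Q) = False ↑ False = True
(P ↑ (T ↔ Q)) ⊕ P = True ⊕ False = True
((T ↓ Q) ↔ S) ↑ ((P ↑ (T ↔ Q)) ⊕ P) = False ↑ True = True
R ↓ Q = False ↓ False = True
¬(R ↓ Q) = ¬True = False
¬(R ↓ Q) ↓ S = False ↓ True = False
(((T ↓ Q) ↔ S) ↑ ((P ↑ (T ↔ Q)) ⊕ P)) ↓ (¬(R ↓ Q) ↓ S) = True ↓ False = False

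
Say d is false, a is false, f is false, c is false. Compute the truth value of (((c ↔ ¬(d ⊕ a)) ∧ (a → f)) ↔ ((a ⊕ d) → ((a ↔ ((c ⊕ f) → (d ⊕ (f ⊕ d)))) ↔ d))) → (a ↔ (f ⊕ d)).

True

d ⊕ a = False ⊕ False = False
¬(d ⊕ a) = ¬False = True
c ↔ ¬(d ⊕ a) = False ↔ True = False
a → f = False → False = True
(c ↔ ¬(d ⊕ a)) ∧ (a → f) = False ∧ True = False
a ⊕ d = False ⊕ False = False
c ⊕ f = False ⊕ False = False
f ⊕ d = False ⊕ False = False
d ⊕ (f ⊕ d) = False ⊕ False = False
(c ⊕ f) → (d ⊕ (f ⊕ d)) = False → False = True
a ↔ ((c ⊕ f) → (d ⊕ (f ⊕ d))) = False ↔ True = False
(a ↔ ((c ⊕ f) → (d ⊕ (f ⊕ d)))) ↔ d = False ↔ False = True
(a ⊕ d) → ((a ↔ ((c ⊕ f) → (d ⊕ (f ⊕ d)))) ↔ d) = False → True = True
((c ↔ ¬(d ⊕ a)) ∧ (a → f)) ↔ ((a ⊕ d) → ((a ↔ ((c ⊕ f) → (d ⊕ (f ⊕ d)))) ↔ d)) = False ↔ True = False
f ⊕ d = False ⊕ False = False
a ↔ (f ⊕ d) = False ↔ False = True
(((c ↔ ¬(d ⊕ a)) ∧ (a → f)) ↔ ((a ⊕ d) → ((a ↔ ((c ⊕ f) → (d ⊕ (f ⊕ d)))) ↔ d))) → (a ↔ (f ⊕ d)) = False → True = True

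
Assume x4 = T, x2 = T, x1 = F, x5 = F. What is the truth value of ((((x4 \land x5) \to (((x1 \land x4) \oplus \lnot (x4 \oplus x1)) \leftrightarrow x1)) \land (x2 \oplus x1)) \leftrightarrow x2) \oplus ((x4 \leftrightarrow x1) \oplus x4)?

Substituting x4=T, x2=T, x1=F, x5=F:
x4 \land x5 = T \land F = F
x1 \land x4 = F \land T = F
x4 \oplus x1 = T \oplus F = T
\lnot (x4 \oplus x1) = \lnot T = F
(x1 \land x4) \oplus \lnot (x4 \oplus x1) = F \oplus F = F
((x1 \land x4) \oplus \lnot (x4 \oplus x1)) \leftrightarrow x1 = F \leftrightarrow F = T
(x4 \land x5) \to (((x1 \land x4) \oplus \lnot (x4 \oplus x1)) \leftrightarrow x1) = F \to T = T
x2 \oplus x1 = T \oplus F = T
((x4 \land x5) \to (((x1 \land x4) \oplus \lnot (x4 \oplus x1)) \leftrightarrow x1)) \land (x2 \oplus x1) = T \land T = T
(((x4 \land x5) \to (((x1 \land x4) \oplus \lnot (x4 \oplus x1)) \leftrightarrow x1)) \land (x2 \oplus x1)) \leftrightarrow x2 = T \leftrightarrow T = T
x4 \leftrightarrow x1 = T \leftrightarrow F = F
(x4 \leftrightarrow x1) \oplus x4 = F \oplus T = T
((((x4 \land x5) \to (((x1 \land x4) \oplus \lnot (x4 \oplus x1)) \leftrightarrow x1)) \land (x2 \oplus x1)) \leftrightarrow x2) \oplus ((x4 \leftrightarrow x1) \oplus x4) = T \oplus T = F

F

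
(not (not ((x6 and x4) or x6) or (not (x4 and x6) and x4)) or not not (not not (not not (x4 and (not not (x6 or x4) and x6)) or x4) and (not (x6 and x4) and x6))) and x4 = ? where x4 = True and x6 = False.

False

x6 and x4 = False and True = False
(x6 and x4) or x6 = False or False = False
not ((x6 and x4) or x6) = not False = True
x4 and x6 = True and False = False
not (x4 and x6) = not False = True
not (x4 and x6) and x4 = True and True = True
not ((x6 and x4) or x6) or (not (x4 and x6) and x4) = True or True = True
not (not ((x6 and x4) or x6) or (not (x4 and x6) and x4)) = not True = False
x6 or x4 = False or True = True
not (x6 or x4) = not True = False
not not (x6 or x4) = not False = True
not not (x6 or x4) and x6 = True and False = False
x4 and (not not (x6 or x4) and x6) = True and False = False
not (x4 and (not not (x6 or x4) and x6)) = not False = True
not not (x4 and (not not (x6 or x4) and x6)) = not True = False
not not (x4 and (not not (x6 or x4) and x6)) or x4 = False or True = True
not (not not (x4 and (not not (x6 or x4) and x6)) or x4) = not True = False
not not (not not (x4 and (not not (x6 or x4) and x6)) or x4) = not False = True
x6 and x4 = False and True = False
not (x6 and x4) = not False = True
not (x6 and x4) and x6 = True and False = False
not not (not not (x4 and (not not (x6 or x4) and x6)) or x4) and (not (x6 and x4) and x6) = True and False = False
not (not not (not not (x4 and (not not (x6 or x4) and x6)) or x4) and (not (x6 and x4) and x6)) = not False = True
not not (not not (not not (x4 and (not not (x6 or x4) and x6)) or x4) and (not (x6 and x4) and x6)) = not True = False
not (not ((x6 and x4) or x6) or (not (x4 and x6) and x4)) or not not (not not (not not (x4 and (not not (x6 or x4) and x6)) or x4) and (not (x6 and x4) and x6)) = False or False = False
(not (not ((x6 and x4) or x6) or (not (x4 and x6) and x4)) or not not (not not (not not (x4 and (not not (x6 or x4) and x6)) or x4) and (not (x6 and x4) and x6))) and x4 = False and True = False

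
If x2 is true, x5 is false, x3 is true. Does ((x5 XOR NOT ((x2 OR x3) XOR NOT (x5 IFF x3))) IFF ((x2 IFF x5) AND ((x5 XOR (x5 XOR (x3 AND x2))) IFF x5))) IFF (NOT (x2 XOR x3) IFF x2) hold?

x2 OR x3 = T OR T = T
x5 IFF x3 = F IFF T = F
NOT (x5 IFF x3) = NOT F = T
(x2 OR x3) XOR NOT (x5 IFF x3) = T XOR T = F
NOT ((x2 OR x3) XOR NOT (x5 IFF x3)) = NOT F = T
x5 XOR NOT ((x2 OR x3) XOR NOT (x5 IFF x3)) = F XOR T = T
x2 IFF x5 = T IFF F = F
x3 AND x2 = T AND T = T
x5 XOR (x3 AND x2) = F XOR T = T
x5 XOR (x5 XOR (x3 AND x2)) = F XOR T = T
(x5 XOR (x5 XOR (x3 AND x2))) IFF x5 = T IFF F = F
(x2 IFF x5) AND ((x5 XOR (x5 XOR (x3 AND x2))) IFF x5) = F AND F = F
(x5 XOR NOT ((x2 OR x3) XOR NOT (x5 IFF x3))) IFF ((x2 IFF x5) AND ((x5 XOR (x5 XOR (x3 AND x2))) IFF x5)) = T IFF F = F
x2 XOR x3 = T XOR T = F
NOT (x2 XOR x3) = NOT F = T
NOT (x2 XOR x3) IFF x2 = T IFF T = T
((x5 XOR NOT ((x2 OR x3) XOR NOT (x5 IFF x3))) IFF ((x2 IFF x5) AND ((x5 XOR (x5 XOR (x3 AND x2))) IFF x5))) IFF (NOT (x2 XOR x3) IFF x2) = F IFF T = F

F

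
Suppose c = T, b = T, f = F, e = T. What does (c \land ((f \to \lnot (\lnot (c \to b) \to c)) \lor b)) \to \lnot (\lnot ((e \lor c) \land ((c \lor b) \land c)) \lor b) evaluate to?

c \to b = T \to T = T
\lnot (c \to b) = \lnot T = F
\lnot (c \to b) \to c = F \to T = T
\lnot (\lnot (c \to b) \to c) = \lnot T = F
f \to \lnot (\lnot (c \to b) \to c) = F \to F = T
(f \to \lnot (\lnot (c \to b) \to c)) \lor b = T \lor T = T
c \land ((f \to \lnot (\lnot (c \to b) \to c)) \lor b) = T \land T = T
e \lor c = T \lor T = T
c \lor b = T \lor T = T
(c \lor b) \land c = T \land T = T
(e \lor c) \land ((c \lor b) \land c) = T \land T = T
\lnot ((e \lor c) \land ((c \lor b) \land c)) = \lnot T = F
\lnot ((e \lor c) \land ((c \lor b) \land c)) \lor b = F \lor T = T
\lnot (\lnot ((e \lor c) \land ((c \lor b) \land c)) \lor b) = \lnot T = F
(c \land ((f \to \lnot (\lnot (c \to b) \to c)) \lor b)) \to \lnot (\lnot ((e \lor c) \land ((c \lor b) \land c)) \lor b) = T \to F = F

F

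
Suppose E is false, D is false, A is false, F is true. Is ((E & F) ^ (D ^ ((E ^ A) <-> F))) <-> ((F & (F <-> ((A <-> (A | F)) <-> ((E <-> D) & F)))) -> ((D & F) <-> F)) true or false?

0

E & F = 0 & 1 = 0
E ^ A = 0 ^ 0 = 0
(E ^ A) <-> F = 0 <-> 1 = 0
D ^ ((E ^ A) <-> F) = 0 ^ 0 = 0
(E & F) ^ (D ^ ((E ^ A) <-> F)) = 0 ^ 0 = 0
A | F = 0 | 1 = 1
A <-> (A | F) = 0 <-> 1 = 0
E <-> D = 0 <-> 0 = 1
(E <-> D) & F = 1 & 1 = 1
(A <-> (A | F)) <-> ((E <-> D) & F) = 0 <-> 1 = 0
F <-> ((A <-> (A | F)) <-> ((E <-> D) & F)) = 1 <-> 0 = 0
F & (F <-> ((A <-> (A | F)) <-> ((E <-> D) & F))) = 1 & 0 = 0
D & F = 0 & 1 = 0
(D & F) <-> F = 0 <-> 1 = 0
(F & (F <-> ((A <-> (A | F)) <-> ((E <-> D) & F)))) -> ((D & F) <-> F) = 0 -> 0 = 1
((E & F) ^ (D ^ ((E ^ A) <-> F))) <-> ((F & (F <-> ((A <-> (A | F)) <-> ((E <-> D) & F)))) -> ((D & F) <-> F)) = 0 <-> 1 = 0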